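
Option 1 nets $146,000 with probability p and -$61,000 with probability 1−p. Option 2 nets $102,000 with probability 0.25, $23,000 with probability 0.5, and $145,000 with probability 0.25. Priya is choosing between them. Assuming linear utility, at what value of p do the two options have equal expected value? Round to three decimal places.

p = 0.649

EV(Option 2) = 0.25 × 102000 + 0.5 × 23000 + 0.25 × 145000 = 25500 + 11500 + 36250 = 73250
p·146000 + (1−p)·(-61000) = 73250
207000p − 61000 = 73250
p = (73250 + 61000) / 207000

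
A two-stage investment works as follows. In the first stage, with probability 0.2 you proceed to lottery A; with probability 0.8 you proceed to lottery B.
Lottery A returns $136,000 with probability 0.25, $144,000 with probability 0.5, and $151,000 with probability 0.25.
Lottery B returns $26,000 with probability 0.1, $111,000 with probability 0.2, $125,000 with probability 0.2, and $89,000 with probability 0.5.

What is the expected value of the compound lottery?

$104,190

EV(A) = 0.25 × 136000 + 0.5 × 144000 + 0.25 × 151000 = 34000 + 72000 + 37750 = 143750
EV(B) = 0.1 × 26000 + 0.2 × 111000 + 0.2 × 125000 + 0.5 × 89000 = 2600 + 22200 + 25000 + 44500 = 94300
Overall = 0.2 × 143750 + 0.8 × 94300 = 28750 + 75440 = 104190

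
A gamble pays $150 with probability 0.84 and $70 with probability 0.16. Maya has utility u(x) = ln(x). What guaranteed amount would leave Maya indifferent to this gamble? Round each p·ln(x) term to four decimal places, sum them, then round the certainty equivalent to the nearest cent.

E[u] = 0.84·ln(150) + 0.16·ln(70) = 4.2089 + 0.6798 = 4.8887
CE = e^4.8887 ≈ 132.78

$132.78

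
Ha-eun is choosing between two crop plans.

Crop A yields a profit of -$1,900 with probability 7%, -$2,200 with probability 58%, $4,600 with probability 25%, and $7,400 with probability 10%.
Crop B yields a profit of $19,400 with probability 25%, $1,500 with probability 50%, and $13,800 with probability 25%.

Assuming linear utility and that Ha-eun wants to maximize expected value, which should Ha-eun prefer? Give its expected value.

Crop B ($9,050)

Crop A = 0.07 × (-1900) + 0.58 × (-2200) + 0.25 × 4600 + 0.1 × 7400 = -133 − 1276 + 1150 + 740 = 481
Crop B = 0.25 × 19400 + 0.5 × 1500 + 0.25 × 13800 = 4850 + 750 + 3450 = 9050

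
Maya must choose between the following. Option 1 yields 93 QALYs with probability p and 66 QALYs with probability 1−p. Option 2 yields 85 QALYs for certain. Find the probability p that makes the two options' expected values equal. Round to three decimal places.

p = 0.704

p·93 + (1−p)·66 = 85
27p + 66 = 85
p = (85 − 66) / 27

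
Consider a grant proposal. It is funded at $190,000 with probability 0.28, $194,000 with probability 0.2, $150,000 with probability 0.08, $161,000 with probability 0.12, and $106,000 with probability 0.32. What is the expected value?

EV = 0.28 × 190000 + 0.2 × 194000 + 0.08 × 150000 + 0.12 × 161000 + 0.32 × 106000 = 53200 + 38800 + 12000 + 19320 + 33920 = 157240

$157,240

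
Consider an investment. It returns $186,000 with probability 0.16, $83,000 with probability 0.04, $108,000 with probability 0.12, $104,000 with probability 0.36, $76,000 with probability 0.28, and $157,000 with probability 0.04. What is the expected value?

$111,040

EV = 0.16 × 186000 + 0.04 × 83000 + 0.12 × 108000 + 0.36 × 104000 + 0.28 × 76000 + 0.04 × 157000 = 29760 + 3320 + 12960 + 37440 + 21280 + 6280 = 111040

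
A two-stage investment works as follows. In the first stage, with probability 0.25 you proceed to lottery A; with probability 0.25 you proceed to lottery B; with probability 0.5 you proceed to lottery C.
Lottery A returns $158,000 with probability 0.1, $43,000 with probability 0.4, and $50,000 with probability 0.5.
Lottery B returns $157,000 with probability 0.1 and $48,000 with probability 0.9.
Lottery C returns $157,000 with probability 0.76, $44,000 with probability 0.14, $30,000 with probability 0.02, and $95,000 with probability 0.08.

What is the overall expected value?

$96,065

EV(A) = 0.1 × 158000 + 0.4 × 43000 + 0.5 × 50000 = 15800 + 17200 + 25000 = 58000
EV(B) = 0.1 × 157000 + 0.9 × 48000 = 15700 + 43200 = 58900
EV(C) = 0.76 × 157000 + 0.14 × 44000 + 0.02 × 30000 + 0.08 × 95000 = 119320 + 6160 + 600 + 7600 = 133680
Overall = 0.25 × 58000 + 0.25 × 58900 + 0.5 × 133680 = 14500 + 14725 + 66840 = 96065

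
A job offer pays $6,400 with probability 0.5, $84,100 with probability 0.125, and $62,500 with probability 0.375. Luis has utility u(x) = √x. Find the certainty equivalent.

E[u] = 0.5·√6400 + 0.125·√84100 + 0.375·√62500 = 0.5·80 + 0.125·290 + 0.375·250 = 170
CE = (170)² = 28900

$28,900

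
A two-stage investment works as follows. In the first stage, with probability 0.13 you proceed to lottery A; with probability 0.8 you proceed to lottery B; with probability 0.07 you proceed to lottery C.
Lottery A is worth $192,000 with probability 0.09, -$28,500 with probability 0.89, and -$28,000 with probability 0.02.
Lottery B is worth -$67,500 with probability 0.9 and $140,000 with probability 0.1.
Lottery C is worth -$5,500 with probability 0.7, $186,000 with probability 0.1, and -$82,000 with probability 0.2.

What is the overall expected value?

EV(A) = 0.09 × 192000 + 0.89 × (-28500) + 0.02 × (-28000) = 17280 − 25365 − 560 = -8645
EV(B) = 0.9 × (-67500) + 0.1 × 140000 = -60750 + 14000 = -46750
EV(C) = 0.7 × (-5500) + 0.1 × 186000 + 0.2 × (-82000) = -3850 + 18600 − 16400 = -1650
Overall = 0.13 × (-8645) + 0.8 × (-46750) + 0.07 × (-1650) = -1123.85 − 37400 − 115.5 = -38639.35

-$38,639.35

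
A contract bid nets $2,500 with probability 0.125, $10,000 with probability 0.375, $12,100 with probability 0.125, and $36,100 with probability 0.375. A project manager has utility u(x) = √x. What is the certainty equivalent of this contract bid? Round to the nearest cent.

E[u] = 0.125·√2500 + 0.375·√10000 + 0.125·√12100 + 0.375·√36100 = 0.125·50 + 0.375·100 + 0.125·110 + 0.375·190 = 128.75
CE = (128.75)² = 16576.5625

$16,576.56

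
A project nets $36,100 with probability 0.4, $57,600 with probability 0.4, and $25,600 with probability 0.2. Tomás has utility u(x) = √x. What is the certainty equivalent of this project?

$41,616

E[u] = 0.4·√36100 + 0.4·√57600 + 0.2·√25600 = 0.4·190 + 0.4·240 + 0.2·160 = 204
CE = (204)² = 41616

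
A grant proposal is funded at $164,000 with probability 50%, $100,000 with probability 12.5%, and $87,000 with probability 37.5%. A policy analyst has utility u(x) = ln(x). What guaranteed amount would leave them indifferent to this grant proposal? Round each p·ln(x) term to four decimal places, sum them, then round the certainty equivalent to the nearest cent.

E[u] = 0.5·ln(164000) + 0.125·ln(100000) + 0.375·ln(87000) = 6.0038 + 1.4391 + 4.2651 = 11.7080
CE = e^11.7080 ≈ 121540.16

$121,540.16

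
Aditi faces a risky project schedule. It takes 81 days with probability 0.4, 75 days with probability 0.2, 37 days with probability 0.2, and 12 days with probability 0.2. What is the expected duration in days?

57.2 days

EV = 0.4 × 81 + 0.2 × 75 + 0.2 × 37 + 0.2 × 12 = 32.4 + 15 + 7.4 + 2.4 = 57.2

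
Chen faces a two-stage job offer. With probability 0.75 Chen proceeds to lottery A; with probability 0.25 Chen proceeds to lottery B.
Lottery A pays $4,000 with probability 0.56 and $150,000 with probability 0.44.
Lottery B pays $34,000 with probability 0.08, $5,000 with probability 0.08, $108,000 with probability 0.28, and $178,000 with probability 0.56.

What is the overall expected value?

EV(A) = 0.56 × 4000 + 0.44 × 150000 = 2240 + 66000 = 68240
EV(B) = 0.08 × 34000 + 0.08 × 5000 + 0.28 × 108000 + 0.56 × 178000 = 2720 + 400 + 30240 + 99680 = 133040
Overall = 0.75 × 68240 + 0.25 × 133040 = 51180 + 33260 = 84440

$84,440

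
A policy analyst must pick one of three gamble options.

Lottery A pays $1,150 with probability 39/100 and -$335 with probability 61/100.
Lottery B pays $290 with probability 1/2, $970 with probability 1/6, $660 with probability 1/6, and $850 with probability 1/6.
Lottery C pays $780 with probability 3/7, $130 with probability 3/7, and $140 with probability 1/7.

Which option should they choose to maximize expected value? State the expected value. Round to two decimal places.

Lottery A = 39/100 × 1150 + 61/100 × (-335) = 448.5 − 204.35 = 244.15
Lottery B = 1/2 × 290 + 1/6 × 970 + 1/6 × 660 + 1/6 × 850 = 145 + 161.6667 + 110 + 141.6667 = 558.3333
Lottery C = 3/7 × 780 + 3/7 × 130 + 1/7 × 140 = 334.2857 + 55.7143 + 20 = 410

Lottery B ($558.33)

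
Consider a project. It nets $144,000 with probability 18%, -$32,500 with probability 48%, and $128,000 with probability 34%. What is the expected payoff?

$53,840

EV = 0.18 × 144000 + 0.48 × (-32500) + 0.34 × 128000 = 25920 − 15600 + 43520 = 53840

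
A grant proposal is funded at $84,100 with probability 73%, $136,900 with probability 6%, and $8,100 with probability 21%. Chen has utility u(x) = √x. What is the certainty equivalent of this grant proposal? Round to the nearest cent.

$63,907.84

E[u] = 0.73·√84100 + 0.06·√136900 + 0.21·√8100 = 0.73·290 + 0.06·370 + 0.21·90 = 252.8
CE = (252.8)² = 63907.84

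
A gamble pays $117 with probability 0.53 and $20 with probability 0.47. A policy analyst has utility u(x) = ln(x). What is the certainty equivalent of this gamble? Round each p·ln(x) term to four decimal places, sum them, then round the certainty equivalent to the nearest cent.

$51.01

E[u] = 0.53·ln(117) + 0.47·ln(20) = 2.5240 + 1.4080 = 3.9320
CE = e^3.9320 ≈ 51.01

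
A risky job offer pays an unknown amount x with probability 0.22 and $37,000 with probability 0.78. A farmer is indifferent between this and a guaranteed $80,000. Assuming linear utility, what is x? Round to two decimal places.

x = $232,454.55

0.22·x + 0.78·37000 = 80000
0.22·x = 80000 − 28860 = 51140
x = 51140 / 0.22 = 232454.5455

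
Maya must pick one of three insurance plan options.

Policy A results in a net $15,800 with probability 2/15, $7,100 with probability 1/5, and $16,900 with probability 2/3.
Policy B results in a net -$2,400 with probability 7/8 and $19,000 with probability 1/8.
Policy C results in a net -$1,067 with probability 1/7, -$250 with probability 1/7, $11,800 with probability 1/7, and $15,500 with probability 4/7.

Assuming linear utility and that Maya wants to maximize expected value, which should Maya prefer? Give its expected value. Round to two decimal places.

Policy A = 2/15 × 15800 + 1/5 × 7100 + 2/3 × 16900 = 2106.6667 + 1420 + 11266.6667 = 14793.3333
Policy B = 7/8 × (-2400) + 1/8 × 19000 = -2100 + 2375 = 275
Policy C = 1/7 × (-1067) + 1/7 × (-250) + 1/7 × 11800 + 4/7 × 15500 = -152.4286 − 35.7143 + 1685.7143 + 8857.1429 = 10354.7143

Policy A ($14,793.33)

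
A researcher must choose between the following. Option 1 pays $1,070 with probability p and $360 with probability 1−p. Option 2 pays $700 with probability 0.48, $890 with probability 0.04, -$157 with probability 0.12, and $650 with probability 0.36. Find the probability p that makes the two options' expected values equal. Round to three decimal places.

EV(Option 2) = 0.48 × 700 + 0.04 × 890 + 0.12 × (-157) + 0.36 × 650 = 336 + 35.6 − 18.84 + 234 = 586.76
p·1070 + (1−p)·360 = 586.76
710p + 360 = 586.76
p = (586.76 − 360) / 710

p = 0.319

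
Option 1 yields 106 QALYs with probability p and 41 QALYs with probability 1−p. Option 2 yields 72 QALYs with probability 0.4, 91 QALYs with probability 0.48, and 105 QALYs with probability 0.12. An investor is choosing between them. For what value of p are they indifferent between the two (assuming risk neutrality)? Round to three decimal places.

EV(Option 2) = 0.4 × 72 + 0.48 × 91 + 0.12 × 105 = 28.8 + 43.68 + 12.6 = 85.08
p·106 + (1−p)·41 = 85.08
65p + 41 = 85.08
p = (85.08 − 41) / 65

p = 0.678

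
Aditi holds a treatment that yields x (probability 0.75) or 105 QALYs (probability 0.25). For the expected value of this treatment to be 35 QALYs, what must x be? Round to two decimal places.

0.75·x + 0.25·105 = 35
0.75·x = 35 − 26.25 = 8.75
x = 8.75 / 0.75 = 11.6667

x = 11.67 QALYs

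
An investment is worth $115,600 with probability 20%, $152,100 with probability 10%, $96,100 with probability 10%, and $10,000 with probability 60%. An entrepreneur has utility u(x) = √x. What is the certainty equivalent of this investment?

$39,204

E[u] = 0.2·√115600 + 0.1·√152100 + 0.1·√96100 + 0.6·√10000 = 0.2·340 + 0.1·390 + 0.1·310 + 0.6·100 = 198
CE = (198)² = 39204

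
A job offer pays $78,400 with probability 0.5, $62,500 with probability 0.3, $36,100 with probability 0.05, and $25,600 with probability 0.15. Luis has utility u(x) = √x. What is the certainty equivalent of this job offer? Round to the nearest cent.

$61,752.25

E[u] = 0.5·√78400 + 0.3·√62500 + 0.05·√36100 + 0.15·√25600 = 0.5·280 + 0.3·250 + 0.05·190 + 0.15·160 = 248.5
CE = (248.5)² = 61752.25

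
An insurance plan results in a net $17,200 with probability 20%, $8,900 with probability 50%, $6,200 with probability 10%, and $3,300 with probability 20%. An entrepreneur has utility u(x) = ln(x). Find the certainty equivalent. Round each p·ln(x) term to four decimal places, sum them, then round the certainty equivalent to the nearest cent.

$8,029.68

E[u] = 0.2·ln(17200) + 0.5·ln(8900) + 0.1·ln(6200) + 0.2·ln(3300) = 1.9505 + 4.5469 + 0.8732 + 1.6203 = 8.9909
CE = e^8.9909 ≈ 8029.68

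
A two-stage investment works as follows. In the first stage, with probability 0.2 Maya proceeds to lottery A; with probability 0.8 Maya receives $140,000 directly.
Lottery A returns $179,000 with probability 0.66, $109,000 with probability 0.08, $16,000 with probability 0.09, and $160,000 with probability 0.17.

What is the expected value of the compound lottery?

$143,100

EV(A) = 0.66 × 179000 + 0.08 × 109000 + 0.09 × 16000 + 0.17 × 160000 = 118140 + 8720 + 1440 + 27200 = 155500
Branch B: 140000 (certain)
Overall = 0.2 × 155500 + 0.8 × 140000 = 31100 + 112000 = 143100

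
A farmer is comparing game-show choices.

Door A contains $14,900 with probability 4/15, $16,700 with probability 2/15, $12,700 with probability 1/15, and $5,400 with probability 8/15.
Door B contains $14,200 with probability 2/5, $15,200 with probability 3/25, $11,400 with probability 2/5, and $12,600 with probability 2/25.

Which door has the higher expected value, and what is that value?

Door A = 4/15 × 14900 + 2/15 × 16700 + 1/15 × 12700 + 8/15 × 5400 = 3973.3333 + 2226.6667 + 846.6667 + 2880 = 9926.6667
Door B = 2/5 × 14200 + 3/25 × 15200 + 2/5 × 11400 + 2/25 × 12600 = 5680 + 1824 + 4560 + 1008 = 13072

Door B ($13,072)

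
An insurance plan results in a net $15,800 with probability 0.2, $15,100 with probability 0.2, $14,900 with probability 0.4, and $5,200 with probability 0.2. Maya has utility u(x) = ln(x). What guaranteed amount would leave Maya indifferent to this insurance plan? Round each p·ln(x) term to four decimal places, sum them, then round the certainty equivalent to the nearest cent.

$12,246.56

E[u] = 0.2·ln(15800) + 0.2·ln(15100) + 0.4·ln(14900) + 0.2·ln(5200) = 1.9336 + 1.9245 + 3.8436 + 1.7113 = 9.4130
CE = e^9.4130 ≈ 12246.56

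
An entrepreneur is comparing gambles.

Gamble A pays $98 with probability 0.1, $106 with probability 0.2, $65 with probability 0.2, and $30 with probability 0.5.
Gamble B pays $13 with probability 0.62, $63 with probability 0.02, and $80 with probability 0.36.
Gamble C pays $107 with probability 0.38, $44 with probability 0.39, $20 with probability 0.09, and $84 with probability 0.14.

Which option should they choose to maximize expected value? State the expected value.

Gamble A = 0.1 × 98 + 0.2 × 106 + 0.2 × 65 + 0.5 × 30 = 9.8 + 21.2 + 13 + 15 = 59
Gamble B = 0.62 × 13 + 0.02 × 63 + 0.36 × 80 = 8.06 + 1.26 + 28.8 = 38.12
Gamble C = 0.38 × 107 + 0.39 × 44 + 0.09 × 20 + 0.14 × 84 = 40.66 + 17.16 + 1.8 + 11.76 = 71.38

Gamble C ($71.38)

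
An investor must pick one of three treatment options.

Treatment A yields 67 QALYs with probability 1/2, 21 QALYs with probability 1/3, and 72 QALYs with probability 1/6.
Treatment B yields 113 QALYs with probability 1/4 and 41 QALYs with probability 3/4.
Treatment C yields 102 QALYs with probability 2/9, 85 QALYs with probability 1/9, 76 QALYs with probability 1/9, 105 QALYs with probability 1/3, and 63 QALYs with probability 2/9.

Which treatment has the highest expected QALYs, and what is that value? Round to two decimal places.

Treatment C (89.56 QALYs)

Treatment A = 1/2 × 67 + 1/3 × 21 + 1/6 × 72 = 33.5 + 7 + 12 = 52.5
Treatment B = 1/4 × 113 + 3/4 × 41 = 28.25 + 30.75 = 59
Treatment C = 2/9 × 102 + 1/9 × 85 + 1/9 × 76 + 1/3 × 105 + 2/9 × 63 = 22.6667 + 9.4444 + 8.4444 + 35 + 14 = 89.5556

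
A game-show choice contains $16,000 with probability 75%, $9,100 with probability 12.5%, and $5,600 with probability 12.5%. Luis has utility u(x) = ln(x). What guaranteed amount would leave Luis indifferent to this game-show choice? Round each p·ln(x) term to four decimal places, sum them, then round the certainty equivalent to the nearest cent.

$13,076.87

E[u] = 0.75·ln(16000) + 0.125·ln(9100) + 0.125·ln(5600) = 7.2603 + 1.1395 + 1.0788 = 9.4786
CE = e^9.4786 ≈ 13076.87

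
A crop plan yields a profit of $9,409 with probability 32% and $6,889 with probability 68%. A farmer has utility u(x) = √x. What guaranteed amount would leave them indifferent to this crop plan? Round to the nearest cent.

$7,652.75

E[u] = 0.32·√9409 + 0.68·√6889 = 0.32·97 + 0.68·83 = 87.48
CE = (87.48)² = 7652.7504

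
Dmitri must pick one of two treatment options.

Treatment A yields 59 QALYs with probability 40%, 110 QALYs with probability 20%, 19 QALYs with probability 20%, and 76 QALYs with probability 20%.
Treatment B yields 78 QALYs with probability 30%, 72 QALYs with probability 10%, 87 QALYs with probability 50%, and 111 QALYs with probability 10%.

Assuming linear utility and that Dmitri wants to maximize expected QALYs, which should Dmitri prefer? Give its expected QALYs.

Treatment A = 0.4 × 59 + 0.2 × 110 + 0.2 × 19 + 0.2 × 76 = 23.6 + 22 + 3.8 + 15.2 = 64.6
Treatment B = 0.3 × 78 + 0.1 × 72 + 0.5 × 87 + 0.1 × 111 = 23.4 + 7.2 + 43.5 + 11.1 = 85.2

Treatment B (85.2 QALYs)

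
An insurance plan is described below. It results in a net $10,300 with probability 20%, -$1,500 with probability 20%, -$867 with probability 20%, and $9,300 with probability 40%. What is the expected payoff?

$5,306.60

EV = 0.2 × 10300 + 0.2 × (-1500) + 0.2 × (-867) + 0.4 × 9300 = 2060 − 300 − 173.4 + 3720 = 5306.6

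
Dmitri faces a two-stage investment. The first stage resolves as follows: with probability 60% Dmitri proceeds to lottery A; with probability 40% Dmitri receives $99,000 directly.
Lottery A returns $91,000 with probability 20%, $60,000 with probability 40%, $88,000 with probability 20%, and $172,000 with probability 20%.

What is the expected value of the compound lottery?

$96,120

EV(A) = 0.2 × 91000 + 0.4 × 60000 + 0.2 × 88000 + 0.2 × 172000 = 18200 + 24000 + 17600 + 34400 = 94200
Branch B: 99000 (certain)
Overall = 0.6 × 94200 + 0.4 × 99000 = 56520 + 39600 = 96120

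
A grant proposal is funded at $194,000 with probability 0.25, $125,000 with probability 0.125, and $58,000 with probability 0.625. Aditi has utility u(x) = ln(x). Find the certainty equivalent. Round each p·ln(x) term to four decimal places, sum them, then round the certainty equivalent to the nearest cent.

E[u] = 0.25·ln(194000) + 0.125·ln(125000) + 0.625·ln(58000) = 3.0439 + 1.4670 + 6.8551 = 11.3660
CE = e^11.3660 ≈ 86335.83

$86,335.83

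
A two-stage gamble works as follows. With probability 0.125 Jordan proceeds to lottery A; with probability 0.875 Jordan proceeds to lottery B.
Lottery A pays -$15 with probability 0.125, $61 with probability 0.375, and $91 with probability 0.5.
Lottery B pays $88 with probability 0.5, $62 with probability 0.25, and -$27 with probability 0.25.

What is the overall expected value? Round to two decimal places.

EV(A) = 0.125 × (-15) + 0.375 × 61 + 0.5 × 91 = -1.875 + 22.875 + 45.5 = 66.5
EV(B) = 0.5 × 88 + 0.25 × 62 + 0.25 × (-27) = 44 + 15.5 − 6.75 = 52.75
Overall = 0.125 × 66.5 + 0.875 × 52.75 = 8.3125 + 46.15625 = 54.46875

$54.47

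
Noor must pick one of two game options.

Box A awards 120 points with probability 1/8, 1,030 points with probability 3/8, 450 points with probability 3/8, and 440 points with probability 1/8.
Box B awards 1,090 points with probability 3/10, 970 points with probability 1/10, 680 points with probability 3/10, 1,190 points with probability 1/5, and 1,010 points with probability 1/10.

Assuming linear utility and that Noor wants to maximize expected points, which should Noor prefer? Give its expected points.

Box A = 1/8 × 120 + 3/8 × 1030 + 3/8 × 450 + 1/8 × 440 = 15 + 386.25 + 168.75 + 55 = 625
Box B = 3/10 × 1090 + 1/10 × 970 + 3/10 × 680 + 1/5 × 1190 + 1/10 × 1010 = 327 + 97 + 204 + 238 + 101 = 967

Box B (967 points)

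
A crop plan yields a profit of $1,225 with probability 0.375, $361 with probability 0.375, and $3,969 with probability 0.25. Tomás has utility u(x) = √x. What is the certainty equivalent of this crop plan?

E[u] = 0.375·√1225 + 0.375·√361 + 0.25·√3969 = 0.375·35 + 0.375·19 + 0.25·63 = 36
CE = (36)² = 1296

$1,296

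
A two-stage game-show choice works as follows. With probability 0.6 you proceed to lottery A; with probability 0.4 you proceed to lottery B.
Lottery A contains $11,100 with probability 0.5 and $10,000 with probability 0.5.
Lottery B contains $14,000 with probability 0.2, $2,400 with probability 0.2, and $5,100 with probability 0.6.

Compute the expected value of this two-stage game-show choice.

$8,866

EV(A) = 0.5 × 11100 + 0.5 × 10000 = 5550 + 5000 = 10550
EV(B) = 0.2 × 14000 + 0.2 × 2400 + 0.6 × 5100 = 2800 + 480 + 3060 = 6340
Overall = 0.6 × 10550 + 0.4 × 6340 = 6330 + 2536 = 8866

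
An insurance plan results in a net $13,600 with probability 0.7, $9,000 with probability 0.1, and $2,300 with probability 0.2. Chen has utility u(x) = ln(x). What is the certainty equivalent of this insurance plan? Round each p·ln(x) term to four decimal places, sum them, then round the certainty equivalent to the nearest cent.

E[u] = 0.7·ln(13600) + 0.1·ln(9000) + 0.2·ln(2300) = 6.6625 + 0.9105 + 1.5481 = 9.1211
CE = e^9.1211 ≈ 9146.26

$9,146.26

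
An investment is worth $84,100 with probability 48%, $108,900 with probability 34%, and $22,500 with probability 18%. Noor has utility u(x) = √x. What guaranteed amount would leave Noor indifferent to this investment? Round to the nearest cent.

E[u] = 0.48·√84100 + 0.34·√108900 + 0.18·√22500 = 0.48·290 + 0.34·330 + 0.18·150 = 278.4
CE = (278.4)² = 77506.56

$77,506.56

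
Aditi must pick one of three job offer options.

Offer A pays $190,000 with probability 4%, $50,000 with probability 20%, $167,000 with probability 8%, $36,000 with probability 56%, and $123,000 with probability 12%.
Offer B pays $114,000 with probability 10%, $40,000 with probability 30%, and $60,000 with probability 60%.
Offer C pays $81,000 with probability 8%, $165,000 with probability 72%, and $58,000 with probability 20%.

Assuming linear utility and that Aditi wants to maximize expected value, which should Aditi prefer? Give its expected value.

Offer C ($136,880)

Offer A = 0.04 × 190000 + 0.2 × 50000 + 0.08 × 167000 + 0.56 × 36000 + 0.12 × 123000 = 7600 + 10000 + 13360 + 20160 + 14760 = 65880
Offer B = 0.1 × 114000 + 0.3 × 40000 + 0.6 × 60000 = 11400 + 12000 + 36000 = 59400
Offer C = 0.08 × 81000 + 0.72 × 165000 + 0.2 × 58000 = 6480 + 118800 + 11600 = 136880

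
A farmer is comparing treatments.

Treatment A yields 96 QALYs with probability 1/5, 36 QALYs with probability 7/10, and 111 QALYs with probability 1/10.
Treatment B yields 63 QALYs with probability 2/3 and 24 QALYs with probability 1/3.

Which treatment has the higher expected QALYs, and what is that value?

Treatment A (55.5 QALYs)

Treatment A = 1/5 × 96 + 7/10 × 36 + 1/10 × 111 = 19.2 + 25.2 + 11.1 = 55.5
Treatment B = 2/3 × 63 + 1/3 × 24 = 42 + 8 = 50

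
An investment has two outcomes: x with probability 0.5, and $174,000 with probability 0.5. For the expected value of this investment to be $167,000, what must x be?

0.5·x + 0.5·174000 = 167000
0.5·x = 167000 − 87000 = 80000
x = 80000 / 0.5 = 160000

x = $160,000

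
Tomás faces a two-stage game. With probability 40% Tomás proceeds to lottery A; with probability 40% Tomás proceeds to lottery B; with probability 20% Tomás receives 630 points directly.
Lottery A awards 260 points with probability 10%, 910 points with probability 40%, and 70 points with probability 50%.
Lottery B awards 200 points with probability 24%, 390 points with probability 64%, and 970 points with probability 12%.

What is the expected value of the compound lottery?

EV(A) = 0.1 × 260 + 0.4 × 910 + 0.5 × 70 = 26 + 364 + 35 = 425
EV(B) = 0.24 × 200 + 0.64 × 390 + 0.12 × 970 = 48 + 249.6 + 116.4 = 414
Branch C: 630 (certain)
Overall = 0.4 × 425 + 0.4 × 414 + 0.2 × 630 = 170 + 165.6 + 126 = 461.6

461.6 points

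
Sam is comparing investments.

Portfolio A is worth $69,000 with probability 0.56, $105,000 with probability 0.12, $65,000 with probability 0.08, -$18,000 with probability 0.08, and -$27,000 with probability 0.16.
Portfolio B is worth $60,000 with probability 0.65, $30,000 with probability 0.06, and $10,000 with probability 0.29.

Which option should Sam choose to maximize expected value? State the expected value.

Portfolio A ($50,680)

Portfolio A = 0.56 × 69000 + 0.12 × 105000 + 0.08 × 65000 + 0.08 × (-18000) + 0.16 × (-27000) = 38640 + 12600 + 5200 − 1440 − 4320 = 50680
Portfolio B = 0.65 × 60000 + 0.06 × 30000 + 0.29 × 10000 = 39000 + 1800 + 2900 = 43700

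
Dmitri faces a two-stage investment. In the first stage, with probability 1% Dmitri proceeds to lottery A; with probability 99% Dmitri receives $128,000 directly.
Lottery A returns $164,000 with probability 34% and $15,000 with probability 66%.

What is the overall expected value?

EV(A) = 0.34 × 164000 + 0.66 × 15000 = 55760 + 9900 = 65660
Branch B: 128000 (certain)
Overall = 0.01 × 65660 + 0.99 × 128000 = 656.6 + 126720 = 127376.6

$127,376.60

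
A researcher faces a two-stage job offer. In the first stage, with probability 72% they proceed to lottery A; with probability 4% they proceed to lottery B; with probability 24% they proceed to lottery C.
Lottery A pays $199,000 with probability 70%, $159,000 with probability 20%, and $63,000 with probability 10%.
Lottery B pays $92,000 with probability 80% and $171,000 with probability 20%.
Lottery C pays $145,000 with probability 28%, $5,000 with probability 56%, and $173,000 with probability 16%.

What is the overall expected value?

EV(A) = 0.7 × 199000 + 0.2 × 159000 + 0.1 × 63000 = 139300 + 31800 + 6300 = 177400
EV(B) = 0.8 × 92000 + 0.2 × 171000 = 73600 + 34200 = 107800
EV(C) = 0.28 × 145000 + 0.56 × 5000 + 0.16 × 173000 = 40600 + 2800 + 27680 = 71080
Overall = 0.72 × 177400 + 0.04 × 107800 + 0.24 × 71080 = 127728 + 4312 + 17059.2 = 149099.2

$149,099.20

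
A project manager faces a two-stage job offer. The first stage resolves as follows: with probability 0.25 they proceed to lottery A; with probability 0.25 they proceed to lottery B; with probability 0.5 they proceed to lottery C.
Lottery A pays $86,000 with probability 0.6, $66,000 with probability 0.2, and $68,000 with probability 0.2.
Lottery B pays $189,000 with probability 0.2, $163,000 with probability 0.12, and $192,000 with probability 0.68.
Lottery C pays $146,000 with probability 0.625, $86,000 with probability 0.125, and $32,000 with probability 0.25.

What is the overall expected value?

EV(A) = 0.6 × 86000 + 0.2 × 66000 + 0.2 × 68000 = 51600 + 13200 + 13600 = 78400
EV(B) = 0.2 × 189000 + 0.12 × 163000 + 0.68 × 192000 = 37800 + 19560 + 130560 = 187920
EV(C) = 0.625 × 146000 + 0.125 × 86000 + 0.25 × 32000 = 91250 + 10750 + 8000 = 110000
Overall = 0.25 × 78400 + 0.25 × 187920 + 0.5 × 110000 = 19600 + 46980 + 55000 = 121580

$121,580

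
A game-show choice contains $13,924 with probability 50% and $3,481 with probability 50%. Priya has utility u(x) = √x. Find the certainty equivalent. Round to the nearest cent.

E[u] = 0.5·√13924 + 0.5·√3481 = 0.5·118 + 0.5·59 = 88.5
CE = (88.5)² = 7832.25

$7,832.25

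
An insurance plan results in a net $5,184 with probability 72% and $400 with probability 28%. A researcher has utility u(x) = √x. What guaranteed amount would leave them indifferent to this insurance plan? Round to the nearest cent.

$3,299.35

E[u] = 0.72·√5184 + 0.28·√400 = 0.72·72 + 0.28·20 = 57.44
CE = (57.44)² = 3299.3536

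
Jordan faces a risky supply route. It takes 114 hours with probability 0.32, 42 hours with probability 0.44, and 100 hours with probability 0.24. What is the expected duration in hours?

78.96 hours

EV = 0.32 × 114 + 0.44 × 42 + 0.24 × 100 = 36.48 + 18.48 + 24 = 78.96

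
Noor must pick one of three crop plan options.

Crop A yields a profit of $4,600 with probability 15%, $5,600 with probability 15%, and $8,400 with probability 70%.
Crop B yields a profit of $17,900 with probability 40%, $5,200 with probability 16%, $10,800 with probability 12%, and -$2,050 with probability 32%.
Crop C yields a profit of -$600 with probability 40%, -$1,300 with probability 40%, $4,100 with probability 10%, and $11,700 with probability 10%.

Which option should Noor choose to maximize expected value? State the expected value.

Crop B ($8,632)

Crop A = 0.15 × 4600 + 0.15 × 5600 + 0.7 × 8400 = 690 + 840 + 5880 = 7410
Crop B = 0.4 × 17900 + 0.16 × 5200 + 0.12 × 10800 + 0.32 × (-2050) = 7160 + 832 + 1296 − 656 = 8632
Crop C = 0.4 × (-600) + 0.4 × (-1300) + 0.1 × 4100 + 0.1 × 11700 = -240 − 520 + 410 + 1170 = 820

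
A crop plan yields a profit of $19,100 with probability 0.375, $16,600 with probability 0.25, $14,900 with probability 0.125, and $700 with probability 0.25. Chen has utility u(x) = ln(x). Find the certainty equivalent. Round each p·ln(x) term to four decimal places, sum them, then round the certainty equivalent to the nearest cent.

$7,822.03

E[u] = 0.375·ln(19100) + 0.25·ln(16600) + 0.125·ln(14900) + 0.25·ln(700) = 3.6965 + 2.4293 + 1.2011 + 1.6378 = 8.9647
CE = e^8.9647 ≈ 7822.03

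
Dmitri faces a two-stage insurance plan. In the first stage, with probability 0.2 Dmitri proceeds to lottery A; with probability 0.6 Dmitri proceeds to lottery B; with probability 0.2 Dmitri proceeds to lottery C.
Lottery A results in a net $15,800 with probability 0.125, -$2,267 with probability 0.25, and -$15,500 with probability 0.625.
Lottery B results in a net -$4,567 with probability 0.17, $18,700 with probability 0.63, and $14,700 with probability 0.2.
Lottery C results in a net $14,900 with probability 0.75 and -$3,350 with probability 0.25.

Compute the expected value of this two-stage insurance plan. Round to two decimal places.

$8,778.42

EV(A) = 0.125 × 15800 + 0.25 × (-2267) + 0.625 × (-15500) = 1975 − 566.75 − 9687.5 = -8279.25
EV(B) = 0.17 × (-4567) + 0.63 × 18700 + 0.2 × 14700 = -776.39 + 11781 + 2940 = 13944.61
EV(C) = 0.75 × 14900 + 0.25 × (-3350) = 11175 − 837.5 = 10337.5
Overall = 0.2 × (-8279.25) + 0.6 × 13944.61 + 0.2 × 10337.5 = -1655.85 + 8366.766 + 2067.5 = 8778.416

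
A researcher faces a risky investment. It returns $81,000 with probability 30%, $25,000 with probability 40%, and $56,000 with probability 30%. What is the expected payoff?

EV = 0.3 × 81000 + 0.4 × 25000 + 0.3 × 56000 = 24300 + 10000 + 16800 = 51100

$51,100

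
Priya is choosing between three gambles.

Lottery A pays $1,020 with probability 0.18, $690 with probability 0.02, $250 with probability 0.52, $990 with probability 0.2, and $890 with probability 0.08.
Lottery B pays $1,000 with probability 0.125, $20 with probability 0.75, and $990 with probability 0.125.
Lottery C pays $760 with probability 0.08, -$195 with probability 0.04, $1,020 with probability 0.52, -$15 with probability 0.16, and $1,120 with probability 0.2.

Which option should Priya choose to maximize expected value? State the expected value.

Lottery A = 0.18 × 1020 + 0.02 × 690 + 0.52 × 250 + 0.2 × 990 + 0.08 × 890 = 183.6 + 13.8 + 130 + 198 + 71.2 = 596.6
Lottery B = 0.125 × 1000 + 0.75 × 20 + 0.125 × 990 = 125 + 15 + 123.75 = 263.75
Lottery C = 0.08 × 760 + 0.04 × (-195) + 0.52 × 1020 + 0.16 × (-15) + 0.2 × 1120 = 60.8 − 7.8 + 530.4 − 2.4 + 224 = 805

Lottery C ($805)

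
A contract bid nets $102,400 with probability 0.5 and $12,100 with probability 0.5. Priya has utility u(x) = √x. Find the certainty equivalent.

$46,225

E[u] = 0.5·√102400 + 0.5·√12100 = 0.5·320 + 0.5·110 = 215
CE = (215)² = 46225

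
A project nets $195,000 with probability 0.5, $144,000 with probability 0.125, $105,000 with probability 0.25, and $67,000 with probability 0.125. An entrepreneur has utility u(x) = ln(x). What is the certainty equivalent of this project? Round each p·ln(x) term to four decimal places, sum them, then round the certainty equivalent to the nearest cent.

$140,730.22

E[u] = 0.5·ln(195000) + 0.125·ln(144000) + 0.25·ln(105000) + 0.125·ln(67000) = 6.0904 + 1.4847 + 2.8904 + 1.3891 = 11.8546
CE = e^11.8546 ≈ 140730.22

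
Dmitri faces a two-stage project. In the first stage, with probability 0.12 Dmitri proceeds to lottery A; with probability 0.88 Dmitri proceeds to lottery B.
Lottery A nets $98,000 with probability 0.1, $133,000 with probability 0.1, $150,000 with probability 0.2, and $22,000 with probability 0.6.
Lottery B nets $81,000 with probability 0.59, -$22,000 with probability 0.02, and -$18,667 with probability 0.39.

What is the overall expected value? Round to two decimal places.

$43,217.49

EV(A) = 0.1 × 98000 + 0.1 × 133000 + 0.2 × 150000 + 0.6 × 22000 = 9800 + 13300 + 30000 + 13200 = 66300
EV(B) = 0.59 × 81000 + 0.02 × (-22000) + 0.39 × (-18667) = 47790 − 440 − 7280.13 = 40069.87
Overall = 0.12 × 66300 + 0.88 × 40069.87 = 7956 + 35261.4856 = 43217.4856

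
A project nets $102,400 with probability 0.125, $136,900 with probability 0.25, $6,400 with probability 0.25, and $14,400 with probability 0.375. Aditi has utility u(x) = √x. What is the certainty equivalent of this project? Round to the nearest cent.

$39,006.25

E[u] = 0.125·√102400 + 0.25·√136900 + 0.25·√6400 + 0.375·√14400 = 0.125·320 + 0.25·370 + 0.25·80 + 0.375·120 = 197.5
CE = (197.5)² = 39006.25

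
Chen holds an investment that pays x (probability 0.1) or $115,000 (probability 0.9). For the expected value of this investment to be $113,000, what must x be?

x = $95,000

0.1·x + 0.9·115000 = 113000
0.1·x = 113000 − 103500 = 9500
x = 9500 / 0.1 = 95000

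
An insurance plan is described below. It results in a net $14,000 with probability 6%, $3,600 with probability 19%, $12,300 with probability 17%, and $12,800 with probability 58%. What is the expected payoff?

EV = 0.06 × 14000 + 0.19 × 3600 + 0.17 × 12300 + 0.58 × 12800 = 840 + 684 + 2091 + 7424 = 11039

$11,039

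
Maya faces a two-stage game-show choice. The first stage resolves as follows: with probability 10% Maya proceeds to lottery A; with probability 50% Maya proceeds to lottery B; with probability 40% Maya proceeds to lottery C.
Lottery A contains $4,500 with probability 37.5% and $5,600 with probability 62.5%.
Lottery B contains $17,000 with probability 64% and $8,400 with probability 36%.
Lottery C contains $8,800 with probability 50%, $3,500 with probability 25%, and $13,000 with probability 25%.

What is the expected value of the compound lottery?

$10,880.75

EV(A) = 0.375 × 4500 + 0.625 × 5600 = 1687.5 + 3500 = 5187.5
EV(B) = 0.64 × 17000 + 0.36 × 8400 = 10880 + 3024 = 13904
EV(C) = 0.5 × 8800 + 0.25 × 3500 + 0.25 × 13000 = 4400 + 875 + 3250 = 8525
Overall = 0.1 × 5187.5 + 0.5 × 13904 + 0.4 × 8525 = 518.75 + 6952 + 3410 = 10880.75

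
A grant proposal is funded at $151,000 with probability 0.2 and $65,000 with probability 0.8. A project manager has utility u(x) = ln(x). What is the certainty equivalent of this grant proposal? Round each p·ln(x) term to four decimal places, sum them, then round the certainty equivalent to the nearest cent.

$76,933.75

E[u] = 0.2·ln(151000) + 0.8·ln(65000) = 2.3850 + 8.8657 = 11.2507
CE = e^11.2507 ≈ 76933.75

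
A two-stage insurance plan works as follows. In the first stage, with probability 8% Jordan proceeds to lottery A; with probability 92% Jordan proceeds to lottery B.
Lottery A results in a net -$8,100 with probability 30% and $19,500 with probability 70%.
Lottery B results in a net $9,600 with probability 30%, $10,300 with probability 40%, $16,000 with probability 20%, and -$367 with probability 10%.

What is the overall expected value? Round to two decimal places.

$10,247.84

EV(A) = 0.3 × (-8100) + 0.7 × 19500 = -2430 + 13650 = 11220
EV(B) = 0.3 × 9600 + 0.4 × 10300 + 0.2 × 16000 + 0.1 × (-367) = 2880 + 4120 + 3200 − 36.7 = 10163.3
Overall = 0.08 × 11220 + 0.92 × 10163.3 = 897.6 + 9350.236 = 10247.836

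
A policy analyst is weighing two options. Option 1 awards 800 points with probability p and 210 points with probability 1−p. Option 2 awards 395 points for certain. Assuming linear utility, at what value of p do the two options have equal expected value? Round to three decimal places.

p·800 + (1−p)·210 = 395
590p + 210 = 395
p = (395 − 210) / 590

p = 0.314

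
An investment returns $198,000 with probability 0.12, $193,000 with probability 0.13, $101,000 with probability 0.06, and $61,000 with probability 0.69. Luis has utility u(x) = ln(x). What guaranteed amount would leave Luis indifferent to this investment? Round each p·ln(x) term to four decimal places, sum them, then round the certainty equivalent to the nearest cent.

$84,120.03

E[u] = 0.12·ln(198000) + 0.13·ln(193000) + 0.06·ln(101000) + 0.69·ln(61000) = 1.4635 + 1.5822 + 0.6914 + 7.6029 = 11.3400
CE = e^11.3400 ≈ 84120.03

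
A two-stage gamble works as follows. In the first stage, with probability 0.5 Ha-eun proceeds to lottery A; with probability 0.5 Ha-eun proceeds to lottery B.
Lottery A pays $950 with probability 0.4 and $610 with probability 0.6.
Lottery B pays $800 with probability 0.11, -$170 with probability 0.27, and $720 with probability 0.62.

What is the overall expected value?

$617.25

EV(A) = 0.4 × 950 + 0.6 × 610 = 380 + 366 = 746
EV(B) = 0.11 × 800 + 0.27 × (-170) + 0.62 × 720 = 88 − 45.9 + 446.4 = 488.5
Overall = 0.5 × 746 + 0.5 × 488.5 = 373 + 244.25 = 617.25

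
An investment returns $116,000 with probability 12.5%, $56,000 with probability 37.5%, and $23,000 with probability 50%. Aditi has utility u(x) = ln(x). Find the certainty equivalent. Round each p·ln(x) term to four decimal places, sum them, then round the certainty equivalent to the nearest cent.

$39,308.65

E[u] = 0.125·ln(116000) + 0.375·ln(56000) + 0.5·ln(23000) = 1.4577 + 4.0999 + 5.0216 = 10.5792
CE = e^10.5792 ≈ 39308.65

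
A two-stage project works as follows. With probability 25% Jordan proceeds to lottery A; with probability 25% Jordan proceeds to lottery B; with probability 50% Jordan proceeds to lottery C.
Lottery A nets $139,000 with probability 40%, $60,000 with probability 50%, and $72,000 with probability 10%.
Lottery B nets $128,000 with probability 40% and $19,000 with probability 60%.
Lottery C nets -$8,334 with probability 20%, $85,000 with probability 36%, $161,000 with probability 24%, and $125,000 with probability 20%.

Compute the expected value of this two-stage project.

$85,136.60

EV(A) = 0.4 × 139000 + 0.5 × 60000 + 0.1 × 72000 = 55600 + 30000 + 7200 = 92800
EV(B) = 0.4 × 128000 + 0.6 × 19000 = 51200 + 11400 = 62600
EV(C) = 0.2 × (-8334) + 0.36 × 85000 + 0.24 × 161000 + 0.2 × 125000 = -1666.8 + 30600 + 38640 + 25000 = 92573.2
Overall = 0.25 × 92800 + 0.25 × 62600 + 0.5 × 92573.2 = 23200 + 15650 + 46286.6 = 85136.6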